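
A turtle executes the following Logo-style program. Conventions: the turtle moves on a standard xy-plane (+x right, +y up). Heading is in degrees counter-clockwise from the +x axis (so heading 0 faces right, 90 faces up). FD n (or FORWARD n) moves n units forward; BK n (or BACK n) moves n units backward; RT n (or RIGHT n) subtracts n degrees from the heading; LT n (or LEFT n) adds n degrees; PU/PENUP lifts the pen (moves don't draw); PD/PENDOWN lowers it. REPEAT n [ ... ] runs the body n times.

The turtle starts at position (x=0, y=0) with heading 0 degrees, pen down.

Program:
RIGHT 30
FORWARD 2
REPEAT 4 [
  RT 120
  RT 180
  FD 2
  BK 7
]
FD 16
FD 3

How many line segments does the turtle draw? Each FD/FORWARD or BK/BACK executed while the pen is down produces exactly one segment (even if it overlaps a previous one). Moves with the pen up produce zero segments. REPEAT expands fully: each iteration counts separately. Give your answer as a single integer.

Executing turtle program step by step:
Start: pos=(0,0), heading=0, pen down
RT 30: heading 0 -> 330
FD 2: (0,0) -> (1.732,-1) [heading=330, draw]
REPEAT 4 [
  -- iteration 1/4 --
  RT 120: heading 330 -> 210
  RT 180: heading 210 -> 30
  FD 2: (1.732,-1) -> (3.464,0) [heading=30, draw]
  BK 7: (3.464,0) -> (-2.598,-3.5) [heading=30, draw]
  -- iteration 2/4 --
  RT 120: heading 30 -> 270
  RT 180: heading 270 -> 90
  FD 2: (-2.598,-3.5) -> (-2.598,-1.5) [heading=90, draw]
  BK 7: (-2.598,-1.5) -> (-2.598,-8.5) [heading=90, draw]
  -- iteration 3/4 --
  RT 120: heading 90 -> 330
  RT 180: heading 330 -> 150
  FD 2: (-2.598,-8.5) -> (-4.33,-7.5) [heading=150, draw]
  BK 7: (-4.33,-7.5) -> (1.732,-11) [heading=150, draw]
  -- iteration 4/4 --
  RT 120: heading 150 -> 30
  RT 180: heading 30 -> 210
  FD 2: (1.732,-11) -> (0,-12) [heading=210, draw]
  BK 7: (0,-12) -> (6.062,-8.5) [heading=210, draw]
]
FD 16: (6.062,-8.5) -> (-7.794,-16.5) [heading=210, draw]
FD 3: (-7.794,-16.5) -> (-10.392,-18) [heading=210, draw]
Final: pos=(-10.392,-18), heading=210, 11 segment(s) drawn
Segments drawn: 11

Answer: 11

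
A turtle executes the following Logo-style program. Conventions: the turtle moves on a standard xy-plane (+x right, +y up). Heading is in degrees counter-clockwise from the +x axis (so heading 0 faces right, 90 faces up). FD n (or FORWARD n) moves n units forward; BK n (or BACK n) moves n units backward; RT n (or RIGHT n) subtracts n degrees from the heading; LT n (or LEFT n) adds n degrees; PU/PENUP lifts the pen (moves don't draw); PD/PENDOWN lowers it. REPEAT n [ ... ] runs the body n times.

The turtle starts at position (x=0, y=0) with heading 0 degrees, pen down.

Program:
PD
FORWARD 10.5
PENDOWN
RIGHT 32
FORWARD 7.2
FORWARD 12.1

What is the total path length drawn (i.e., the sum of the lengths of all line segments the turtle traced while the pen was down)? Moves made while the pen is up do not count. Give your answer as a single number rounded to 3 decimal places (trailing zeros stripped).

Executing turtle program step by step:
Start: pos=(0,0), heading=0, pen down
PD: pen down
FD 10.5: (0,0) -> (10.5,0) [heading=0, draw]
PD: pen down
RT 32: heading 0 -> 328
FD 7.2: (10.5,0) -> (16.606,-3.815) [heading=328, draw]
FD 12.1: (16.606,-3.815) -> (26.867,-10.227) [heading=328, draw]
Final: pos=(26.867,-10.227), heading=328, 3 segment(s) drawn

Segment lengths:
  seg 1: (0,0) -> (10.5,0), length = 10.5
  seg 2: (10.5,0) -> (16.606,-3.815), length = 7.2
  seg 3: (16.606,-3.815) -> (26.867,-10.227), length = 12.1
Total = 29.8

Answer: 29.8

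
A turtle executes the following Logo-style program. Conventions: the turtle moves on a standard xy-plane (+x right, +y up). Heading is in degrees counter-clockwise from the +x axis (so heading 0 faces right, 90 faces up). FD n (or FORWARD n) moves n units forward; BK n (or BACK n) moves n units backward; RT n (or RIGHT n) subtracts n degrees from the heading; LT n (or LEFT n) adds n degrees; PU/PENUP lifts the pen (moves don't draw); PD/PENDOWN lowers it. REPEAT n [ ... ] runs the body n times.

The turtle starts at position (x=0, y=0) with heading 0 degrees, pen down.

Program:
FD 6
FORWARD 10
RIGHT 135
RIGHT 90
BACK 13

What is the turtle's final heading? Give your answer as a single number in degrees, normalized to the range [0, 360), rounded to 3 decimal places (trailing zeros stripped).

Answer: 135

Derivation:
Executing turtle program step by step:
Start: pos=(0,0), heading=0, pen down
FD 6: (0,0) -> (6,0) [heading=0, draw]
FD 10: (6,0) -> (16,0) [heading=0, draw]
RT 135: heading 0 -> 225
RT 90: heading 225 -> 135
BK 13: (16,0) -> (25.192,-9.192) [heading=135, draw]
Final: pos=(25.192,-9.192), heading=135, 3 segment(s) drawn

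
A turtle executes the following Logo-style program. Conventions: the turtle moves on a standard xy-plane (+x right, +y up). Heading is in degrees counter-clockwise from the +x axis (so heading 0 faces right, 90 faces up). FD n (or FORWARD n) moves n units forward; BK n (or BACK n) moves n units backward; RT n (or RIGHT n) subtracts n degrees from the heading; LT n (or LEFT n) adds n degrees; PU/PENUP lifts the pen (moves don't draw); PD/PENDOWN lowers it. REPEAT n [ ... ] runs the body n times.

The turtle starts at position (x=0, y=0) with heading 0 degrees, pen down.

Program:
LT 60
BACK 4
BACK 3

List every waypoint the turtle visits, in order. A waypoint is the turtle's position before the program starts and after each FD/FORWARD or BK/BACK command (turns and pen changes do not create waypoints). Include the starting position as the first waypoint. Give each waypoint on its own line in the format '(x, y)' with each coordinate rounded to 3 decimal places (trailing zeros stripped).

Answer: (0, 0)
(-2, -3.464)
(-3.5, -6.062)

Derivation:
Executing turtle program step by step:
Start: pos=(0,0), heading=0, pen down
LT 60: heading 0 -> 60
BK 4: (0,0) -> (-2,-3.464) [heading=60, draw]
BK 3: (-2,-3.464) -> (-3.5,-6.062) [heading=60, draw]
Final: pos=(-3.5,-6.062), heading=60, 2 segment(s) drawn
Waypoints (3 total):
(0, 0)
(-2, -3.464)
(-3.5, -6.062)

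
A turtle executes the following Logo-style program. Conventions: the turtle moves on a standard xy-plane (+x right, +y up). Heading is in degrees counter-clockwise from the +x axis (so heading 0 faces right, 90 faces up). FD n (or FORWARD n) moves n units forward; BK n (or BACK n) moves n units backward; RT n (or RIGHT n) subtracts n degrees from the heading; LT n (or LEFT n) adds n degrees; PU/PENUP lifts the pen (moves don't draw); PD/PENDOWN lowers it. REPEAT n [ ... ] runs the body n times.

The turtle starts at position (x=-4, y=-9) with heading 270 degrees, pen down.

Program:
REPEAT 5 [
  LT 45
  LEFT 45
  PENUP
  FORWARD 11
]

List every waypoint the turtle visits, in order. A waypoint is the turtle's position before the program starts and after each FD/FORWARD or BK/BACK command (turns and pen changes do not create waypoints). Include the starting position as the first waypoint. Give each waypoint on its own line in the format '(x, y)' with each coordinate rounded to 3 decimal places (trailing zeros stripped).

Executing turtle program step by step:
Start: pos=(-4,-9), heading=270, pen down
REPEAT 5 [
  -- iteration 1/5 --
  LT 45: heading 270 -> 315
  LT 45: heading 315 -> 0
  PU: pen up
  FD 11: (-4,-9) -> (7,-9) [heading=0, move]
  -- iteration 2/5 --
  LT 45: heading 0 -> 45
  LT 45: heading 45 -> 90
  PU: pen up
  FD 11: (7,-9) -> (7,2) [heading=90, move]
  -- iteration 3/5 --
  LT 45: heading 90 -> 135
  LT 45: heading 135 -> 180
  PU: pen up
  FD 11: (7,2) -> (-4,2) [heading=180, move]
  -- iteration 4/5 --
  LT 45: heading 180 -> 225
  LT 45: heading 225 -> 270
  PU: pen up
  FD 11: (-4,2) -> (-4,-9) [heading=270, move]
  -- iteration 5/5 --
  LT 45: heading 270 -> 315
  LT 45: heading 315 -> 0
  PU: pen up
  FD 11: (-4,-9) -> (7,-9) [heading=0, move]
]
Final: pos=(7,-9), heading=0, 0 segment(s) drawn
Waypoints (6 total):
(-4, -9)
(7, -9)
(7, 2)
(-4, 2)
(-4, -9)
(7, -9)

Answer: (-4, -9)
(7, -9)
(7, 2)
(-4, 2)
(-4, -9)
(7, -9)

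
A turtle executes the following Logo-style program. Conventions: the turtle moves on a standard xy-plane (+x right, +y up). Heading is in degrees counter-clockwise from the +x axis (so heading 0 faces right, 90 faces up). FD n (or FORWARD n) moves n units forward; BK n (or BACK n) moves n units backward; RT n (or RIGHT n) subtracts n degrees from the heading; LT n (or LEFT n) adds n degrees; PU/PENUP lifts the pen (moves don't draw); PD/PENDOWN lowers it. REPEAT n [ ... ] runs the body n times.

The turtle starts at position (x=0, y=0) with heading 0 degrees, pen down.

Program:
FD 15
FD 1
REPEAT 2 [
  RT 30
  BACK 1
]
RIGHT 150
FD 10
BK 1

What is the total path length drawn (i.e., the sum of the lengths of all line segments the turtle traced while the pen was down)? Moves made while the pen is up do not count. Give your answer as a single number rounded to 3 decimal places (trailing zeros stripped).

Executing turtle program step by step:
Start: pos=(0,0), heading=0, pen down
FD 15: (0,0) -> (15,0) [heading=0, draw]
FD 1: (15,0) -> (16,0) [heading=0, draw]
REPEAT 2 [
  -- iteration 1/2 --
  RT 30: heading 0 -> 330
  BK 1: (16,0) -> (15.134,0.5) [heading=330, draw]
  -- iteration 2/2 --
  RT 30: heading 330 -> 300
  BK 1: (15.134,0.5) -> (14.634,1.366) [heading=300, draw]
]
RT 150: heading 300 -> 150
FD 10: (14.634,1.366) -> (5.974,6.366) [heading=150, draw]
BK 1: (5.974,6.366) -> (6.84,5.866) [heading=150, draw]
Final: pos=(6.84,5.866), heading=150, 6 segment(s) drawn

Segment lengths:
  seg 1: (0,0) -> (15,0), length = 15
  seg 2: (15,0) -> (16,0), length = 1
  seg 3: (16,0) -> (15.134,0.5), length = 1
  seg 4: (15.134,0.5) -> (14.634,1.366), length = 1
  seg 5: (14.634,1.366) -> (5.974,6.366), length = 10
  seg 6: (5.974,6.366) -> (6.84,5.866), length = 1
Total = 29

Answer: 29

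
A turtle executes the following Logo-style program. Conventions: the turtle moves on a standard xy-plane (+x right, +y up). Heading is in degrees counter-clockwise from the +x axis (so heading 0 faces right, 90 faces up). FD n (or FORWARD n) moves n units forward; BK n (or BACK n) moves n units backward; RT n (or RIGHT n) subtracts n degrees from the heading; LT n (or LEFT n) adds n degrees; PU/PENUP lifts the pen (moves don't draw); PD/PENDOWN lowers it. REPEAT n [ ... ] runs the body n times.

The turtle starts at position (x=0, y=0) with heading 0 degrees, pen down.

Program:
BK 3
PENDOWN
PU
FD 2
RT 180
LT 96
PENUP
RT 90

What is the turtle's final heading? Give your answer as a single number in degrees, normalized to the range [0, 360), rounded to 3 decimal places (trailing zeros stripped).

Answer: 186

Derivation:
Executing turtle program step by step:
Start: pos=(0,0), heading=0, pen down
BK 3: (0,0) -> (-3,0) [heading=0, draw]
PD: pen down
PU: pen up
FD 2: (-3,0) -> (-1,0) [heading=0, move]
RT 180: heading 0 -> 180
LT 96: heading 180 -> 276
PU: pen up
RT 90: heading 276 -> 186
Final: pos=(-1,0), heading=186, 1 segment(s) drawn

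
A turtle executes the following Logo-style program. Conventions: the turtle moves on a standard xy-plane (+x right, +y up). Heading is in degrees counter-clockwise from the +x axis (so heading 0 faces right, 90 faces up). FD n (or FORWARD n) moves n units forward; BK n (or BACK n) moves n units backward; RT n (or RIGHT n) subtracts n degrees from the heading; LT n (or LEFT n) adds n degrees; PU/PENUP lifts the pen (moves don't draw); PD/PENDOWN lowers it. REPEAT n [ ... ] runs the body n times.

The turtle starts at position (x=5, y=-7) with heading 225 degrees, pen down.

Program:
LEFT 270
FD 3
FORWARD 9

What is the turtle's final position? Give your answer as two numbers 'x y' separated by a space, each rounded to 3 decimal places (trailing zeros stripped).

Executing turtle program step by step:
Start: pos=(5,-7), heading=225, pen down
LT 270: heading 225 -> 135
FD 3: (5,-7) -> (2.879,-4.879) [heading=135, draw]
FD 9: (2.879,-4.879) -> (-3.485,1.485) [heading=135, draw]
Final: pos=(-3.485,1.485), heading=135, 2 segment(s) drawn

Answer: -3.485 1.485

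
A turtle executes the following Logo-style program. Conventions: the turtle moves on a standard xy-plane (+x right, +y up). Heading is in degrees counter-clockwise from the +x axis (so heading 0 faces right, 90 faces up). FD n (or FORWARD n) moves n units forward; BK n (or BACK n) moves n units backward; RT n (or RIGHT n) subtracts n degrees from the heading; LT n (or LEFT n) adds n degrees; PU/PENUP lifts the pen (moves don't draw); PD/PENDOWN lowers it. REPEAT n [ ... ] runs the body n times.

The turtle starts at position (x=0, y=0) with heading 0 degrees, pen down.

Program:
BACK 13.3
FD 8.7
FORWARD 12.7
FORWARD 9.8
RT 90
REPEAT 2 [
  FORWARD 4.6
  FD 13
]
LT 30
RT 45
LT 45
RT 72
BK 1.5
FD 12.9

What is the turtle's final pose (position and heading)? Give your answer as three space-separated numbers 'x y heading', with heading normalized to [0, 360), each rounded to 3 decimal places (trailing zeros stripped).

Answer: 10.272 -43.672 228

Derivation:
Executing turtle program step by step:
Start: pos=(0,0), heading=0, pen down
BK 13.3: (0,0) -> (-13.3,0) [heading=0, draw]
FD 8.7: (-13.3,0) -> (-4.6,0) [heading=0, draw]
FD 12.7: (-4.6,0) -> (8.1,0) [heading=0, draw]
FD 9.8: (8.1,0) -> (17.9,0) [heading=0, draw]
RT 90: heading 0 -> 270
REPEAT 2 [
  -- iteration 1/2 --
  FD 4.6: (17.9,0) -> (17.9,-4.6) [heading=270, draw]
  FD 13: (17.9,-4.6) -> (17.9,-17.6) [heading=270, draw]
  -- iteration 2/2 --
  FD 4.6: (17.9,-17.6) -> (17.9,-22.2) [heading=270, draw]
  FD 13: (17.9,-22.2) -> (17.9,-35.2) [heading=270, draw]
]
LT 30: heading 270 -> 300
RT 45: heading 300 -> 255
LT 45: heading 255 -> 300
RT 72: heading 300 -> 228
BK 1.5: (17.9,-35.2) -> (18.904,-34.085) [heading=228, draw]
FD 12.9: (18.904,-34.085) -> (10.272,-43.672) [heading=228, draw]
Final: pos=(10.272,-43.672), heading=228, 10 segment(s) drawn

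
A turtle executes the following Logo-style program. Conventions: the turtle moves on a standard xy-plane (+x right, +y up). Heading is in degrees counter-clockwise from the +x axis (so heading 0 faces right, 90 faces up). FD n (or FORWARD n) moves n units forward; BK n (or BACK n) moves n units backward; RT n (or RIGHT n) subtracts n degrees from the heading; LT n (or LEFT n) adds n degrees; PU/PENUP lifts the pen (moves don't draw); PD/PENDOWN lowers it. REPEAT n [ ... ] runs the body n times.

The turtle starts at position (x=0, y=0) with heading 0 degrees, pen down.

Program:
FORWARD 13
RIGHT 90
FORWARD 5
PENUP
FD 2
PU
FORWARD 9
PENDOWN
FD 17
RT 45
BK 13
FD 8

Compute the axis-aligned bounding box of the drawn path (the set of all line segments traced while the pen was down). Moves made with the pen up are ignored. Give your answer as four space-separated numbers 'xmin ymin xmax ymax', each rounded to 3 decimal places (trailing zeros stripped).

Answer: 0 -33 22.192 0

Derivation:
Executing turtle program step by step:
Start: pos=(0,0), heading=0, pen down
FD 13: (0,0) -> (13,0) [heading=0, draw]
RT 90: heading 0 -> 270
FD 5: (13,0) -> (13,-5) [heading=270, draw]
PU: pen up
FD 2: (13,-5) -> (13,-7) [heading=270, move]
PU: pen up
FD 9: (13,-7) -> (13,-16) [heading=270, move]
PD: pen down
FD 17: (13,-16) -> (13,-33) [heading=270, draw]
RT 45: heading 270 -> 225
BK 13: (13,-33) -> (22.192,-23.808) [heading=225, draw]
FD 8: (22.192,-23.808) -> (16.536,-29.464) [heading=225, draw]
Final: pos=(16.536,-29.464), heading=225, 5 segment(s) drawn

Segment endpoints: x in {0, 13, 13, 16.536, 22.192}, y in {-33, -29.464, -23.808, -16, -5, 0}
xmin=0, ymin=-33, xmax=22.192, ymax=0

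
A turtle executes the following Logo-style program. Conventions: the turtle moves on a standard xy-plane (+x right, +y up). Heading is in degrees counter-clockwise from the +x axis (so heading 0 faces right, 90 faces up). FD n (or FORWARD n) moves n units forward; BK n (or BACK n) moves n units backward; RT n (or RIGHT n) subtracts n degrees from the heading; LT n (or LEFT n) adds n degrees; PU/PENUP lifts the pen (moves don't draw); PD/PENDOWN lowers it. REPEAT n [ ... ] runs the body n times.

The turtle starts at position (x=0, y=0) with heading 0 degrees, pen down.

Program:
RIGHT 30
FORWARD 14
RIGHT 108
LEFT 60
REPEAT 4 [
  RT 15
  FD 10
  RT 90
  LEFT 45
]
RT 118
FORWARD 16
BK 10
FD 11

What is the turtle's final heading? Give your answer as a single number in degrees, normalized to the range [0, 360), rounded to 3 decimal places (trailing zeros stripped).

Answer: 284

Derivation:
Executing turtle program step by step:
Start: pos=(0,0), heading=0, pen down
RT 30: heading 0 -> 330
FD 14: (0,0) -> (12.124,-7) [heading=330, draw]
RT 108: heading 330 -> 222
LT 60: heading 222 -> 282
REPEAT 4 [
  -- iteration 1/4 --
  RT 15: heading 282 -> 267
  FD 10: (12.124,-7) -> (11.601,-16.986) [heading=267, draw]
  RT 90: heading 267 -> 177
  LT 45: heading 177 -> 222
  -- iteration 2/4 --
  RT 15: heading 222 -> 207
  FD 10: (11.601,-16.986) -> (2.691,-21.526) [heading=207, draw]
  RT 90: heading 207 -> 117
  LT 45: heading 117 -> 162
  -- iteration 3/4 --
  RT 15: heading 162 -> 147
  FD 10: (2.691,-21.526) -> (-5.696,-16.08) [heading=147, draw]
  RT 90: heading 147 -> 57
  LT 45: heading 57 -> 102
  -- iteration 4/4 --
  RT 15: heading 102 -> 87
  FD 10: (-5.696,-16.08) -> (-5.172,-6.094) [heading=87, draw]
  RT 90: heading 87 -> 357
  LT 45: heading 357 -> 42
]
RT 118: heading 42 -> 284
FD 16: (-5.172,-6.094) -> (-1.302,-21.618) [heading=284, draw]
BK 10: (-1.302,-21.618) -> (-3.721,-11.915) [heading=284, draw]
FD 11: (-3.721,-11.915) -> (-1.06,-22.589) [heading=284, draw]
Final: pos=(-1.06,-22.589), heading=284, 8 segment(s) drawn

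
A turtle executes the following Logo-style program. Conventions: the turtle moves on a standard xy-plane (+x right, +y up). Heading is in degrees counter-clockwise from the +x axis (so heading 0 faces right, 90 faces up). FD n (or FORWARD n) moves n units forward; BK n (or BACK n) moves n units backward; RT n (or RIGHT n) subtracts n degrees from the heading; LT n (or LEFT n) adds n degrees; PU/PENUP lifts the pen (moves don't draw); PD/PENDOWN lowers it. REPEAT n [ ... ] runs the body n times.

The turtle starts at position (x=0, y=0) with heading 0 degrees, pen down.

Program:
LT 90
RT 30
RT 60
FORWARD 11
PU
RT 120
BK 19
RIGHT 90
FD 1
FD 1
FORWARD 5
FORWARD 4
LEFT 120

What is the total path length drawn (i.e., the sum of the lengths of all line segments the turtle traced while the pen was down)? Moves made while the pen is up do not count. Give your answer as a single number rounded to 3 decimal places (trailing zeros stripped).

Executing turtle program step by step:
Start: pos=(0,0), heading=0, pen down
LT 90: heading 0 -> 90
RT 30: heading 90 -> 60
RT 60: heading 60 -> 0
FD 11: (0,0) -> (11,0) [heading=0, draw]
PU: pen up
RT 120: heading 0 -> 240
BK 19: (11,0) -> (20.5,16.454) [heading=240, move]
RT 90: heading 240 -> 150
FD 1: (20.5,16.454) -> (19.634,16.954) [heading=150, move]
FD 1: (19.634,16.954) -> (18.768,17.454) [heading=150, move]
FD 5: (18.768,17.454) -> (14.438,19.954) [heading=150, move]
FD 4: (14.438,19.954) -> (10.974,21.954) [heading=150, move]
LT 120: heading 150 -> 270
Final: pos=(10.974,21.954), heading=270, 1 segment(s) drawn

Segment lengths:
  seg 1: (0,0) -> (11,0), length = 11
Total = 11

Answer: 11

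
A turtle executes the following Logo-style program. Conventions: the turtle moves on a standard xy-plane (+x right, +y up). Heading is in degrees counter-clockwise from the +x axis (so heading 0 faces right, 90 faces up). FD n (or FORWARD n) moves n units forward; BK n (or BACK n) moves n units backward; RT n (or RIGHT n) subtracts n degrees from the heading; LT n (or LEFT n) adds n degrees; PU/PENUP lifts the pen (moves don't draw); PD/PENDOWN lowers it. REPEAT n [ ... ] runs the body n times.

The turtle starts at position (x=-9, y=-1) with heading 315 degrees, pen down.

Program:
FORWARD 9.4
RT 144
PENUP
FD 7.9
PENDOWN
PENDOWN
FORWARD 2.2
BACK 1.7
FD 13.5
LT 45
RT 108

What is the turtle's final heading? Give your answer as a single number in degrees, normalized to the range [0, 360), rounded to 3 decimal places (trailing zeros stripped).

Executing turtle program step by step:
Start: pos=(-9,-1), heading=315, pen down
FD 9.4: (-9,-1) -> (-2.353,-7.647) [heading=315, draw]
RT 144: heading 315 -> 171
PU: pen up
FD 7.9: (-2.353,-7.647) -> (-10.156,-6.411) [heading=171, move]
PD: pen down
PD: pen down
FD 2.2: (-10.156,-6.411) -> (-12.329,-6.067) [heading=171, draw]
BK 1.7: (-12.329,-6.067) -> (-10.65,-6.333) [heading=171, draw]
FD 13.5: (-10.65,-6.333) -> (-23.984,-4.221) [heading=171, draw]
LT 45: heading 171 -> 216
RT 108: heading 216 -> 108
Final: pos=(-23.984,-4.221), heading=108, 4 segment(s) drawn

Answer: 108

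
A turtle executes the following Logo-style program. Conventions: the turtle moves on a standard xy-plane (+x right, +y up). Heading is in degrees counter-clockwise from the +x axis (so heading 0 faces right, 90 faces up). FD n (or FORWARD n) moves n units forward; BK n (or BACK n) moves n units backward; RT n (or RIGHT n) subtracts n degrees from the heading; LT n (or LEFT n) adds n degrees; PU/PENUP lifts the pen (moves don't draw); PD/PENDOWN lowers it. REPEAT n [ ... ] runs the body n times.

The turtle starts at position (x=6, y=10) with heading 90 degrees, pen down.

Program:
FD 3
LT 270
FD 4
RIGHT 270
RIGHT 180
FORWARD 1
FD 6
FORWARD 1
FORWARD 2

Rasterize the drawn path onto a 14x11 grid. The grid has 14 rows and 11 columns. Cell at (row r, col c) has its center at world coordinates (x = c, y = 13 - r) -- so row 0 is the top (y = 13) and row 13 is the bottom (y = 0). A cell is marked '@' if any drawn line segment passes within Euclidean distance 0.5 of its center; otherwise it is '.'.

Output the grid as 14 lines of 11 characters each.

Answer: ......@@@@@
......@...@
......@...@
......@...@
..........@
..........@
..........@
..........@
..........@
..........@
..........@
...........
...........
...........

Derivation:
Segment 0: (6,10) -> (6,13)
Segment 1: (6,13) -> (10,13)
Segment 2: (10,13) -> (10,12)
Segment 3: (10,12) -> (10,6)
Segment 4: (10,6) -> (10,5)
Segment 5: (10,5) -> (10,3)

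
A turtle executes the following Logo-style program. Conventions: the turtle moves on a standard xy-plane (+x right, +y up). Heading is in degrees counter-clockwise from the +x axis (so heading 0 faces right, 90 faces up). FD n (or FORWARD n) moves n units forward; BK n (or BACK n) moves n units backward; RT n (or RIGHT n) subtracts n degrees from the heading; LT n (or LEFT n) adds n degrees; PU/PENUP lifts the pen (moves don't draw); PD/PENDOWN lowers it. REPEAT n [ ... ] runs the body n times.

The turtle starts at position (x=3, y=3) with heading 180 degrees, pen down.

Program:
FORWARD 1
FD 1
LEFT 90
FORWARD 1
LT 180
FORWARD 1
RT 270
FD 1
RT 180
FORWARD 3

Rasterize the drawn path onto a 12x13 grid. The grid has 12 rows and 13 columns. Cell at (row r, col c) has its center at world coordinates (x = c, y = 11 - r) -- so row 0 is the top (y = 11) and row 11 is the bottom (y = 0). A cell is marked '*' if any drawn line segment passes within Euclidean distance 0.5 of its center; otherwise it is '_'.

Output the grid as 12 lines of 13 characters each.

Segment 0: (3,3) -> (2,3)
Segment 1: (2,3) -> (1,3)
Segment 2: (1,3) -> (1,2)
Segment 3: (1,2) -> (1,3)
Segment 4: (1,3) -> (0,3)
Segment 5: (0,3) -> (3,3)

Answer: _____________
_____________
_____________
_____________
_____________
_____________
_____________
_____________
****_________
_*___________
_____________
_____________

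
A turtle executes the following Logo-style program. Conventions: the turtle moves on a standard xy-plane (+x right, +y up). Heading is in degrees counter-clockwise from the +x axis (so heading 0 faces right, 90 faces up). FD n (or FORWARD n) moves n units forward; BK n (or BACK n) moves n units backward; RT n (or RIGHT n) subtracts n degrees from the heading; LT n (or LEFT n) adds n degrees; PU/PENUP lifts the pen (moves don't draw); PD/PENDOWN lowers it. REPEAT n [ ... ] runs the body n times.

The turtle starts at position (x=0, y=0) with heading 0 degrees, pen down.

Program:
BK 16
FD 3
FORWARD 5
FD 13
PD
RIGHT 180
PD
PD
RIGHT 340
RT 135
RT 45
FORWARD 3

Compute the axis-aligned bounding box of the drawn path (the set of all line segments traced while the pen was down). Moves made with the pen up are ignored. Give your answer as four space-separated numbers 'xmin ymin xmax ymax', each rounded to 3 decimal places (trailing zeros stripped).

Answer: -16 0 7.819 1.026

Derivation:
Executing turtle program step by step:
Start: pos=(0,0), heading=0, pen down
BK 16: (0,0) -> (-16,0) [heading=0, draw]
FD 3: (-16,0) -> (-13,0) [heading=0, draw]
FD 5: (-13,0) -> (-8,0) [heading=0, draw]
FD 13: (-8,0) -> (5,0) [heading=0, draw]
PD: pen down
RT 180: heading 0 -> 180
PD: pen down
PD: pen down
RT 340: heading 180 -> 200
RT 135: heading 200 -> 65
RT 45: heading 65 -> 20
FD 3: (5,0) -> (7.819,1.026) [heading=20, draw]
Final: pos=(7.819,1.026), heading=20, 5 segment(s) drawn

Segment endpoints: x in {-16, -13, -8, 0, 5, 7.819}, y in {0, 1.026}
xmin=-16, ymin=0, xmax=7.819, ymax=1.026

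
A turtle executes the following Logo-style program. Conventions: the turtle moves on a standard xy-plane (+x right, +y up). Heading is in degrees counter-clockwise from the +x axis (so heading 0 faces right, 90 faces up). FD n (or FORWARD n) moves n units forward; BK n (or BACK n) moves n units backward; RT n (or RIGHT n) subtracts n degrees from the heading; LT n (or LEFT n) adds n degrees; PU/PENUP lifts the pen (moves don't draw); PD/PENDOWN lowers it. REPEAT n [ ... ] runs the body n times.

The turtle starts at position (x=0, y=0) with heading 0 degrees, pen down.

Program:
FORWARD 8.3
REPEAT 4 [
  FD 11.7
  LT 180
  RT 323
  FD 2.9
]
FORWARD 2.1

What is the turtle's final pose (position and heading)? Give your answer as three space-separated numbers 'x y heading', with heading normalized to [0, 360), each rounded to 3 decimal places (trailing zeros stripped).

Executing turtle program step by step:
Start: pos=(0,0), heading=0, pen down
FD 8.3: (0,0) -> (8.3,0) [heading=0, draw]
REPEAT 4 [
  -- iteration 1/4 --
  FD 11.7: (8.3,0) -> (20,0) [heading=0, draw]
  LT 180: heading 0 -> 180
  RT 323: heading 180 -> 217
  FD 2.9: (20,0) -> (17.684,-1.745) [heading=217, draw]
  -- iteration 2/4 --
  FD 11.7: (17.684,-1.745) -> (8.34,-8.786) [heading=217, draw]
  LT 180: heading 217 -> 37
  RT 323: heading 37 -> 74
  FD 2.9: (8.34,-8.786) -> (9.139,-5.999) [heading=74, draw]
  -- iteration 3/4 --
  FD 11.7: (9.139,-5.999) -> (12.364,5.248) [heading=74, draw]
  LT 180: heading 74 -> 254
  RT 323: heading 254 -> 291
  FD 2.9: (12.364,5.248) -> (13.403,2.541) [heading=291, draw]
  -- iteration 4/4 --
  FD 11.7: (13.403,2.541) -> (17.596,-8.382) [heading=291, draw]
  LT 180: heading 291 -> 111
  RT 323: heading 111 -> 148
  FD 2.9: (17.596,-8.382) -> (15.137,-6.846) [heading=148, draw]
]
FD 2.1: (15.137,-6.846) -> (13.356,-5.733) [heading=148, draw]
Final: pos=(13.356,-5.733), heading=148, 10 segment(s) drawn

Answer: 13.356 -5.733 148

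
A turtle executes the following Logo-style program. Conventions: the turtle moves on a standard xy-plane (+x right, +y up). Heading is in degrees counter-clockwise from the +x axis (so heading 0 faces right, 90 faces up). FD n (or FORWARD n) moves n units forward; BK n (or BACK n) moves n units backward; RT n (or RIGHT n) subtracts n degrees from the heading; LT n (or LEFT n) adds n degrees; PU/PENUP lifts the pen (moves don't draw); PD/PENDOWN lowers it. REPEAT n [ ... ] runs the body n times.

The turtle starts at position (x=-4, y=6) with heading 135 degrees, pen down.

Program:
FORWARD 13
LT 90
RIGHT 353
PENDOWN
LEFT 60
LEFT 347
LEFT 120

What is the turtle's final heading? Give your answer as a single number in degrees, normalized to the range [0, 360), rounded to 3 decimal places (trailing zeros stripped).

Answer: 39

Derivation:
Executing turtle program step by step:
Start: pos=(-4,6), heading=135, pen down
FD 13: (-4,6) -> (-13.192,15.192) [heading=135, draw]
LT 90: heading 135 -> 225
RT 353: heading 225 -> 232
PD: pen down
LT 60: heading 232 -> 292
LT 347: heading 292 -> 279
LT 120: heading 279 -> 39
Final: pos=(-13.192,15.192), heading=39, 1 segment(s) drawn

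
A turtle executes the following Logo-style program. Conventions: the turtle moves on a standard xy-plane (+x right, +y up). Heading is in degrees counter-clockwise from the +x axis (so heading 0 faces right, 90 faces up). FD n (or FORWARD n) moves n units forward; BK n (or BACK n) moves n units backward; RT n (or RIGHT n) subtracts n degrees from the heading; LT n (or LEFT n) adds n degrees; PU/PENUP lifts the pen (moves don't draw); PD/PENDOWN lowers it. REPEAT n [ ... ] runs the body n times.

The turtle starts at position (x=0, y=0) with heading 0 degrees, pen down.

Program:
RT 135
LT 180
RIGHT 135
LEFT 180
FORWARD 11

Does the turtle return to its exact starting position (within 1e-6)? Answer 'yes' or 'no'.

Executing turtle program step by step:
Start: pos=(0,0), heading=0, pen down
RT 135: heading 0 -> 225
LT 180: heading 225 -> 45
RT 135: heading 45 -> 270
LT 180: heading 270 -> 90
FD 11: (0,0) -> (0,11) [heading=90, draw]
Final: pos=(0,11), heading=90, 1 segment(s) drawn

Start position: (0, 0)
Final position: (0, 11)
Distance = 11; >= 1e-6 -> NOT closed

Answer: no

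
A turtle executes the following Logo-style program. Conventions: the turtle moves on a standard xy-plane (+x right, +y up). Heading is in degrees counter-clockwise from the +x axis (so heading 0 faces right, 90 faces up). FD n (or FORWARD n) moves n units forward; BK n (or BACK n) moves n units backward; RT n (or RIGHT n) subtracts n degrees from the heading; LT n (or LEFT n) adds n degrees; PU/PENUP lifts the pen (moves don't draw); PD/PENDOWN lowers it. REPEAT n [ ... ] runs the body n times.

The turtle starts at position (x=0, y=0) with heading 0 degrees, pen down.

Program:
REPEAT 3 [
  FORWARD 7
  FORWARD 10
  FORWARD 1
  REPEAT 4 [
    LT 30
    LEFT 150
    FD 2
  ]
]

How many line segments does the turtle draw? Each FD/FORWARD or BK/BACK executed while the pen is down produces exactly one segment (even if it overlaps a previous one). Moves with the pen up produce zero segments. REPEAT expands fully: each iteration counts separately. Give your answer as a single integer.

Executing turtle program step by step:
Start: pos=(0,0), heading=0, pen down
REPEAT 3 [
  -- iteration 1/3 --
  FD 7: (0,0) -> (7,0) [heading=0, draw]
  FD 10: (7,0) -> (17,0) [heading=0, draw]
  FD 1: (17,0) -> (18,0) [heading=0, draw]
  REPEAT 4 [
    -- iteration 1/4 --
    LT 30: heading 0 -> 30
    LT 150: heading 30 -> 180
    FD 2: (18,0) -> (16,0) [heading=180, draw]
    -- iteration 2/4 --
    LT 30: heading 180 -> 210
    LT 150: heading 210 -> 0
    FD 2: (16,0) -> (18,0) [heading=0, draw]
    -- iteration 3/4 --
    LT 30: heading 0 -> 30
    LT 150: heading 30 -> 180
    FD 2: (18,0) -> (16,0) [heading=180, draw]
    -- iteration 4/4 --
    LT 30: heading 180 -> 210
    LT 150: heading 210 -> 0
    FD 2: (16,0) -> (18,0) [heading=0, draw]
  ]
  -- iteration 2/3 --
  FD 7: (18,0) -> (25,0) [heading=0, draw]
  FD 10: (25,0) -> (35,0) [heading=0, draw]
  FD 1: (35,0) -> (36,0) [heading=0, draw]
  REPEAT 4 [
    -- iteration 1/4 --
    LT 30: heading 0 -> 30
    LT 150: heading 30 -> 180
    FD 2: (36,0) -> (34,0) [heading=180, draw]
    -- iteration 2/4 --
    LT 30: heading 180 -> 210
    LT 150: heading 210 -> 0
    FD 2: (34,0) -> (36,0) [heading=0, draw]
    -- iteration 3/4 --
    LT 30: heading 0 -> 30
    LT 150: heading 30 -> 180
    FD 2: (36,0) -> (34,0) [heading=180, draw]
    -- iteration 4/4 --
    LT 30: heading 180 -> 210
    LT 150: heading 210 -> 0
    FD 2: (34,0) -> (36,0) [heading=0, draw]
  ]
  -- iteration 3/3 --
  FD 7: (36,0) -> (43,0) [heading=0, draw]
  FD 10: (43,0) -> (53,0) [heading=0, draw]
  FD 1: (53,0) -> (54,0) [heading=0, draw]
  REPEAT 4 [
    -- iteration 1/4 --
    LT 30: heading 0 -> 30
    LT 150: heading 30 -> 180
    FD 2: (54,0) -> (52,0) [heading=180, draw]
    -- iteration 2/4 --
    LT 30: heading 180 -> 210
    LT 150: heading 210 -> 0
    FD 2: (52,0) -> (54,0) [heading=0, draw]
    -- iteration 3/4 --
    LT 30: heading 0 -> 30
    LT 150: heading 30 -> 180
    FD 2: (54,0) -> (52,0) [heading=180, draw]
    -- iteration 4/4 --
    LT 30: heading 180 -> 210
    LT 150: heading 210 -> 0
    FD 2: (52,0) -> (54,0) [heading=0, draw]
  ]
]
Final: pos=(54,0), heading=0, 21 segment(s) drawn
Segments drawn: 21

Answer: 21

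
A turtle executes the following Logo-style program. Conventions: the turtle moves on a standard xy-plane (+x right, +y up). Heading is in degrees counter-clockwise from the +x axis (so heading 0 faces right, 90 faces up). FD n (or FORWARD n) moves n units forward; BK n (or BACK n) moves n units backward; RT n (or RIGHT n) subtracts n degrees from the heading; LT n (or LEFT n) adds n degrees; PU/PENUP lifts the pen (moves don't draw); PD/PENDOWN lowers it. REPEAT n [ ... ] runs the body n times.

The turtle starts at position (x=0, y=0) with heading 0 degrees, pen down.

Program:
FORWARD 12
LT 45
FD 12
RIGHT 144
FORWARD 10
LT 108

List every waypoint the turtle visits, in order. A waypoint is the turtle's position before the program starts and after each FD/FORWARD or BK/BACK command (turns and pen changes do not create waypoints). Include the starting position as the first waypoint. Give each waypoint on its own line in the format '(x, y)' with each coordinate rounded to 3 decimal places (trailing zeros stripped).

Executing turtle program step by step:
Start: pos=(0,0), heading=0, pen down
FD 12: (0,0) -> (12,0) [heading=0, draw]
LT 45: heading 0 -> 45
FD 12: (12,0) -> (20.485,8.485) [heading=45, draw]
RT 144: heading 45 -> 261
FD 10: (20.485,8.485) -> (18.921,-1.392) [heading=261, draw]
LT 108: heading 261 -> 9
Final: pos=(18.921,-1.392), heading=9, 3 segment(s) drawn
Waypoints (4 total):
(0, 0)
(12, 0)
(20.485, 8.485)
(18.921, -1.392)

Answer: (0, 0)
(12, 0)
(20.485, 8.485)
(18.921, -1.392)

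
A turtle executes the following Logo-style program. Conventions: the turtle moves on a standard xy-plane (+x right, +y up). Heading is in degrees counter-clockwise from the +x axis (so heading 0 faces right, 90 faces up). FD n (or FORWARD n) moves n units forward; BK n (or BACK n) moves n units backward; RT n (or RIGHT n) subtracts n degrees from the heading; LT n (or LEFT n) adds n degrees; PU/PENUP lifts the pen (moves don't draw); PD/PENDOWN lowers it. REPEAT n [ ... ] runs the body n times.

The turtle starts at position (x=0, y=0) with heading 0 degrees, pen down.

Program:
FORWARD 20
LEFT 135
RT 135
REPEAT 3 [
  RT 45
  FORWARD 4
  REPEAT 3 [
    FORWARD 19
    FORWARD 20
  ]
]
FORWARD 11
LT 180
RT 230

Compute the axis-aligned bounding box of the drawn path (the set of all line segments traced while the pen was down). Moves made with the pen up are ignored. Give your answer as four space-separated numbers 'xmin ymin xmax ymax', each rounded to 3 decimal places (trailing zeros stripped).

Answer: 0 -299.898 105.56 0

Derivation:
Executing turtle program step by step:
Start: pos=(0,0), heading=0, pen down
FD 20: (0,0) -> (20,0) [heading=0, draw]
LT 135: heading 0 -> 135
RT 135: heading 135 -> 0
REPEAT 3 [
  -- iteration 1/3 --
  RT 45: heading 0 -> 315
  FD 4: (20,0) -> (22.828,-2.828) [heading=315, draw]
  REPEAT 3 [
    -- iteration 1/3 --
    FD 19: (22.828,-2.828) -> (36.263,-16.263) [heading=315, draw]
    FD 20: (36.263,-16.263) -> (50.406,-30.406) [heading=315, draw]
    -- iteration 2/3 --
    FD 19: (50.406,-30.406) -> (63.841,-43.841) [heading=315, draw]
    FD 20: (63.841,-43.841) -> (77.983,-57.983) [heading=315, draw]
    -- iteration 3/3 --
    FD 19: (77.983,-57.983) -> (91.418,-71.418) [heading=315, draw]
    FD 20: (91.418,-71.418) -> (105.56,-85.56) [heading=315, draw]
  ]
  -- iteration 2/3 --
  RT 45: heading 315 -> 270
  FD 4: (105.56,-85.56) -> (105.56,-89.56) [heading=270, draw]
  REPEAT 3 [
    -- iteration 1/3 --
    FD 19: (105.56,-89.56) -> (105.56,-108.56) [heading=270, draw]
    FD 20: (105.56,-108.56) -> (105.56,-128.56) [heading=270, draw]
    -- iteration 2/3 --
    FD 19: (105.56,-128.56) -> (105.56,-147.56) [heading=270, draw]
    FD 20: (105.56,-147.56) -> (105.56,-167.56) [heading=270, draw]
    -- iteration 3/3 --
    FD 19: (105.56,-167.56) -> (105.56,-186.56) [heading=270, draw]
    FD 20: (105.56,-186.56) -> (105.56,-206.56) [heading=270, draw]
  ]
  -- iteration 3/3 --
  RT 45: heading 270 -> 225
  FD 4: (105.56,-206.56) -> (102.731,-209.388) [heading=225, draw]
  REPEAT 3 [
    -- iteration 1/3 --
    FD 19: (102.731,-209.388) -> (89.296,-222.823) [heading=225, draw]
    FD 20: (89.296,-222.823) -> (75.154,-236.966) [heading=225, draw]
    -- iteration 2/3 --
    FD 19: (75.154,-236.966) -> (61.719,-250.401) [heading=225, draw]
    FD 20: (61.719,-250.401) -> (47.577,-264.543) [heading=225, draw]
    -- iteration 3/3 --
    FD 19: (47.577,-264.543) -> (34.142,-277.978) [heading=225, draw]
    FD 20: (34.142,-277.978) -> (20,-292.12) [heading=225, draw]
  ]
]
FD 11: (20,-292.12) -> (12.222,-299.898) [heading=225, draw]
LT 180: heading 225 -> 45
RT 230: heading 45 -> 175
Final: pos=(12.222,-299.898), heading=175, 23 segment(s) drawn

Segment endpoints: x in {0, 12.222, 20, 20, 22.828, 34.142, 36.263, 47.577, 50.406, 61.719, 63.841, 75.154, 77.983, 89.296, 91.418, 102.731, 105.56}, y in {-299.898, -292.12, -277.978, -264.543, -250.401, -236.966, -222.823, -209.388, -206.56, -186.56, -167.56, -147.56, -128.56, -108.56, -89.56, -85.56, -71.418, -57.983, -43.841, -30.406, -16.263, -2.828, 0}
xmin=0, ymin=-299.898, xmax=105.56, ymax=0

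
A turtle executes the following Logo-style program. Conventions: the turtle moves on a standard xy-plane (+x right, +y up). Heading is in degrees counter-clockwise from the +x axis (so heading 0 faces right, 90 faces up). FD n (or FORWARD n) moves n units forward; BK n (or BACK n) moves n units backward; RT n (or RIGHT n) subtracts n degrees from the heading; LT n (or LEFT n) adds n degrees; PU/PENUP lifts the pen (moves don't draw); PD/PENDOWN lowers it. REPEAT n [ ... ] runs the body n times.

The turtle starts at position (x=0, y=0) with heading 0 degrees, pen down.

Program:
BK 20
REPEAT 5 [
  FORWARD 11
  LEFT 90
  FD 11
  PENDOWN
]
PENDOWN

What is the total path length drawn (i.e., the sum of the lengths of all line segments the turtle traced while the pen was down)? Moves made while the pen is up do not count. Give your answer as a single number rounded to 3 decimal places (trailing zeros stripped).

Executing turtle program step by step:
Start: pos=(0,0), heading=0, pen down
BK 20: (0,0) -> (-20,0) [heading=0, draw]
REPEAT 5 [
  -- iteration 1/5 --
  FD 11: (-20,0) -> (-9,0) [heading=0, draw]
  LT 90: heading 0 -> 90
  FD 11: (-9,0) -> (-9,11) [heading=90, draw]
  PD: pen down
  -- iteration 2/5 --
  FD 11: (-9,11) -> (-9,22) [heading=90, draw]
  LT 90: heading 90 -> 180
  FD 11: (-9,22) -> (-20,22) [heading=180, draw]
  PD: pen down
  -- iteration 3/5 --
  FD 11: (-20,22) -> (-31,22) [heading=180, draw]
  LT 90: heading 180 -> 270
  FD 11: (-31,22) -> (-31,11) [heading=270, draw]
  PD: pen down
  -- iteration 4/5 --
  FD 11: (-31,11) -> (-31,0) [heading=270, draw]
  LT 90: heading 270 -> 0
  FD 11: (-31,0) -> (-20,0) [heading=0, draw]
  PD: pen down
  -- iteration 5/5 --
  FD 11: (-20,0) -> (-9,0) [heading=0, draw]
  LT 90: heading 0 -> 90
  FD 11: (-9,0) -> (-9,11) [heading=90, draw]
  PD: pen down
]
PD: pen down
Final: pos=(-9,11), heading=90, 11 segment(s) drawn

Segment lengths:
  seg 1: (0,0) -> (-20,0), length = 20
  seg 2: (-20,0) -> (-9,0), length = 11
  seg 3: (-9,0) -> (-9,11), length = 11
  seg 4: (-9,11) -> (-9,22), length = 11
  seg 5: (-9,22) -> (-20,22), length = 11
  seg 6: (-20,22) -> (-31,22), length = 11
  seg 7: (-31,22) -> (-31,11), length = 11
  seg 8: (-31,11) -> (-31,0), length = 11
  seg 9: (-31,0) -> (-20,0), length = 11
  seg 10: (-20,0) -> (-9,0), length = 11
  seg 11: (-9,0) -> (-9,11), length = 11
Total = 130

Answer: 130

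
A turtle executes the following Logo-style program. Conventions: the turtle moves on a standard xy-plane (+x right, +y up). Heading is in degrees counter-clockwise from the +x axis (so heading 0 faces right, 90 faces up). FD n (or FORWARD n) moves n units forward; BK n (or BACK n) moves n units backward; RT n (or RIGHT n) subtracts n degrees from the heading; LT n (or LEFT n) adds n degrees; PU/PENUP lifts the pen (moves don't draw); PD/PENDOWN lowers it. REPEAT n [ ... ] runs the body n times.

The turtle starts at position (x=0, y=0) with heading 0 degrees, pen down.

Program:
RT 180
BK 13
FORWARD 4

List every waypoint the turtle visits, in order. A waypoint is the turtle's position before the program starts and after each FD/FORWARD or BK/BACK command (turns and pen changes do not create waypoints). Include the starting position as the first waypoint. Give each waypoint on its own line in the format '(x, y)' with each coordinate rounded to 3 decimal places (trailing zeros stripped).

Answer: (0, 0)
(13, 0)
(9, 0)

Derivation:
Executing turtle program step by step:
Start: pos=(0,0), heading=0, pen down
RT 180: heading 0 -> 180
BK 13: (0,0) -> (13,0) [heading=180, draw]
FD 4: (13,0) -> (9,0) [heading=180, draw]
Final: pos=(9,0), heading=180, 2 segment(s) drawn
Waypoints (3 total):
(0, 0)
(13, 0)
(9, 0)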